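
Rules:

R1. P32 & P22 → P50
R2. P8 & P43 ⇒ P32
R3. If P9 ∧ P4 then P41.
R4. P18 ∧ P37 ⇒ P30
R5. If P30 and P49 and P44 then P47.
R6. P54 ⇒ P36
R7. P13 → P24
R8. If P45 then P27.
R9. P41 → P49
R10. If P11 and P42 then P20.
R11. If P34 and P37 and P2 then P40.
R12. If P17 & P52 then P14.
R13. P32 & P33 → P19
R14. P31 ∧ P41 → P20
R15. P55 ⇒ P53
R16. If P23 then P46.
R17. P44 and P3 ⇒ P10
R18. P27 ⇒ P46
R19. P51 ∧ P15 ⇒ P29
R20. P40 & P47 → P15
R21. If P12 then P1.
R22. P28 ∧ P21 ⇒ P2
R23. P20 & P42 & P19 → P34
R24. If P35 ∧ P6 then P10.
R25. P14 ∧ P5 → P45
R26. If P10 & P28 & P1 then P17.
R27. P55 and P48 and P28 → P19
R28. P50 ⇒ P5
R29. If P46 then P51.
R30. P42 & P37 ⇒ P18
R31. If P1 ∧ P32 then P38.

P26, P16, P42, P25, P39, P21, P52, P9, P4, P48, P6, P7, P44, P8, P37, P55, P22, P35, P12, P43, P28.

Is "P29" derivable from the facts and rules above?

No

Forward chaining from the given facts derives: P32, P41, P49, P53, P1, P2, P10, P17, P19, P18, P38, P50, P30, P47, P14, P5, P45, P27, P46, P51.
The only rule concluding P29 is R19, which needs P15; that is never established.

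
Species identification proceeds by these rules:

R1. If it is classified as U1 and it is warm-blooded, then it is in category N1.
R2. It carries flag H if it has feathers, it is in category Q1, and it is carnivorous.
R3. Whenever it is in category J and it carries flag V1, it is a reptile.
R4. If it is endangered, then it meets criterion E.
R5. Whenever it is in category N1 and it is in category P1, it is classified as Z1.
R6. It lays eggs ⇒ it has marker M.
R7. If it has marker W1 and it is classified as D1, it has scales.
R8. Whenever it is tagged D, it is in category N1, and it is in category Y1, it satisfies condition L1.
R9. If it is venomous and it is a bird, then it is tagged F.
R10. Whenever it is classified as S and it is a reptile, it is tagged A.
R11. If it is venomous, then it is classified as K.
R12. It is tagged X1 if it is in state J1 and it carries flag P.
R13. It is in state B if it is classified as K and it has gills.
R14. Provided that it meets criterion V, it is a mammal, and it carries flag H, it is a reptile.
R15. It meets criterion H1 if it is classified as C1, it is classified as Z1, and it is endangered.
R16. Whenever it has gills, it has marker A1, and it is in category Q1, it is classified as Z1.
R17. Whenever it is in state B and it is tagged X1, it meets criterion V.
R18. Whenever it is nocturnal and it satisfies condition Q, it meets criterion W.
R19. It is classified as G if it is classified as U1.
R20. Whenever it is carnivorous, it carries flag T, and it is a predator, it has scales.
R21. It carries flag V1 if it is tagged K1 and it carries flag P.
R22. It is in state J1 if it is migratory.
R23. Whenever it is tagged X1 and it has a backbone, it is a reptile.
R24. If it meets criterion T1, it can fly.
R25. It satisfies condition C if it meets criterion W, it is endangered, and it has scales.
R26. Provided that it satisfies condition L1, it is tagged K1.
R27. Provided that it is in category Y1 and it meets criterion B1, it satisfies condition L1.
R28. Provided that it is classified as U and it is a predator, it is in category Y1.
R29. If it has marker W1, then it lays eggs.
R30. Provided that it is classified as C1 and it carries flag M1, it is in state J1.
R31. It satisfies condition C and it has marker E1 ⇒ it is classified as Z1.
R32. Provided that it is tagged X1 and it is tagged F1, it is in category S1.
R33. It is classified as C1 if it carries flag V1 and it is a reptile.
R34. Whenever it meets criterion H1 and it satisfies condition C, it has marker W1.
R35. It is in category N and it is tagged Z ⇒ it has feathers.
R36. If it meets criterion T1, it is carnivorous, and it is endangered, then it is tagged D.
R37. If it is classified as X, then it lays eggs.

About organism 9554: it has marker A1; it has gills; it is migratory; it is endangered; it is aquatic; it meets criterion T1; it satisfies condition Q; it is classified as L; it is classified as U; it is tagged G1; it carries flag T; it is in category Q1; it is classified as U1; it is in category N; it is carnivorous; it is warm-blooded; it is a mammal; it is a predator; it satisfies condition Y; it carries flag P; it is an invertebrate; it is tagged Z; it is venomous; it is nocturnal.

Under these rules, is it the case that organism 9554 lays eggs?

Yes

By R1 (it is classified as U1, it is warm-blooded): it is in category N1.
By R11 (it is venomous): it is classified as K.
By R13 (it is classified as K, it has gills): it is in state B.
By R16 (it has gills, it has marker A1, it is in category Q1): it is classified as Z1.
By R18 (it is nocturnal, it satisfies condition Q): it meets criterion W.
By R20 (it is carnivorous, it carries flag T, it is a predator): it has scales.
By R22 (it is migratory): it is in state J1.
By R25 (it meets criterion W, it is endangered, it has scales): it satisfies condition C.
By R28 (it is classified as U, it is a predator): it is in category Y1.
By R35 (it is in category N, it is tagged Z): it has feathers.
By R36 (it meets criterion T1, it is carnivorous, it is endangered): it is tagged D.
By R2 (it has feathers, it is in category Q1, it is carnivorous): it carries flag H.
By R8 (it is tagged D, it is in category N1, it is in category Y1): it satisfies condition L1.
By R12 (it is in state J1, it carries flag P): it is tagged X1.
By R17 (it is in state B, it is tagged X1): it meets criterion V.
By R26 (it satisfies condition L1): it is tagged K1.
By R14 (it meets criterion V, it is a mammal, it carries flag H): it is a reptile.
By R21 (it is tagged K1, it carries flag P): it carries flag V1.
By R33 (it carries flag V1, it is a reptile): it is classified as C1.
By R15 (it is classified as C1, it is classified as Z1, it is endangered): it meets criterion H1.
By R34 (it meets criterion H1, it satisfies condition C): it has marker W1.
By R29 (it has marker W1): it lays eggs.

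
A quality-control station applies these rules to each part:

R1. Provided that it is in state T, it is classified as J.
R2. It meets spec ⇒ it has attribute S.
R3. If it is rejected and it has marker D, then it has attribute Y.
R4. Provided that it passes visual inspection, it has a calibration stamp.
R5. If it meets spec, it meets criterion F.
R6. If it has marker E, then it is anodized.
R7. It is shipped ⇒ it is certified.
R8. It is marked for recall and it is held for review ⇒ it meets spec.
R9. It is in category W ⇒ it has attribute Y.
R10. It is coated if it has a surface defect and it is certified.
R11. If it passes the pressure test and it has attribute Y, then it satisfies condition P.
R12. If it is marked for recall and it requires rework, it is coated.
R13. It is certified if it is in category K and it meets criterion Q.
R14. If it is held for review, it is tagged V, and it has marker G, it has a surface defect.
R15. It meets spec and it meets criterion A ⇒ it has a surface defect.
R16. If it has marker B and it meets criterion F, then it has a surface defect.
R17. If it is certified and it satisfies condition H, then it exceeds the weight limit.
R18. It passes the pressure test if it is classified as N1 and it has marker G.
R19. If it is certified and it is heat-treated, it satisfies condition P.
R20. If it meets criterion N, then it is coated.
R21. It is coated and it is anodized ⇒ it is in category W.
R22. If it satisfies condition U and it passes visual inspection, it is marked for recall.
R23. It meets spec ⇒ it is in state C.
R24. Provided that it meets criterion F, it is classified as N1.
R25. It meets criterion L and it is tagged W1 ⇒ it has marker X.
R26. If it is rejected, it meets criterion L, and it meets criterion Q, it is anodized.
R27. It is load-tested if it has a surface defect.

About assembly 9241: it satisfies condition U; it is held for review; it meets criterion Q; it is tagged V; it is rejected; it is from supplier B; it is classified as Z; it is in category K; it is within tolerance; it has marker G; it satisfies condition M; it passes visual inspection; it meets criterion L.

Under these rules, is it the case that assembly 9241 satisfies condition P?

By R13 (it is in category K, it meets criterion Q): it is certified.
By R14 (it is held for review, it is tagged V, it has marker G): it has a surface defect.
By R22 (it satisfies condition U, it passes visual inspection): it is marked for recall.
By R26 (it is rejected, it meets criterion L, it meets criterion Q): it is anodized.
By R8 (it is marked for recall, it is held for review): it meets spec.
By R10 (it has a surface defect, it is certified): it is coated.
By R21 (it is coated, it is anodized): it is in category W.
By R5 (it meets spec): it meets criterion F.
By R9 (it is in category W): it has attribute Y.
By R24 (it meets criterion F): it is classified as N1.
By R18 (it is classified as N1, it has marker G): it passes the pressure test.
By R11 (it passes the pressure test, it has attribute Y): it satisfies condition P.

Yes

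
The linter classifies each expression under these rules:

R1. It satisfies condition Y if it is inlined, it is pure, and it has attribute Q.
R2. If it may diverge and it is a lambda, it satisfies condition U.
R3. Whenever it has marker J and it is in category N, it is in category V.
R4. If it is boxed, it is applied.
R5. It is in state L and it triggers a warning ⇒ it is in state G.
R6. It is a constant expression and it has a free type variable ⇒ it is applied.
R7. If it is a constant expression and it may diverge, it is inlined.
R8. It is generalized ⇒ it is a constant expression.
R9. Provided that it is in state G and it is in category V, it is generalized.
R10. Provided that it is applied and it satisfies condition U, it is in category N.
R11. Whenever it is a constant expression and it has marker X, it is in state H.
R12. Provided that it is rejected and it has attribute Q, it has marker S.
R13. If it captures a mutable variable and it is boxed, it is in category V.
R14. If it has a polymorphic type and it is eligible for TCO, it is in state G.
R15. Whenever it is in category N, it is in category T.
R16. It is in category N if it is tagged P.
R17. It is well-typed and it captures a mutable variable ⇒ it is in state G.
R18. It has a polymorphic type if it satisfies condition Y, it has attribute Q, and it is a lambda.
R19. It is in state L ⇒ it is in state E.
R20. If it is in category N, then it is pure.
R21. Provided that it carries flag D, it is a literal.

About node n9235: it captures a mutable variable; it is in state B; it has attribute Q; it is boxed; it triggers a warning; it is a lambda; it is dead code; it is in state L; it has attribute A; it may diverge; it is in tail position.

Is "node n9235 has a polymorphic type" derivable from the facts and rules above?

By R2 (it may diverge, it is a lambda): it satisfies condition U.
By R4 (it is boxed): it is applied.
By R5 (it is in state L, it triggers a warning): it is in state G.
By R10 (it is applied, it satisfies condition U): it is in category N.
By R13 (it captures a mutable variable, it is boxed): it is in category V.
By R20 (it is in category N): it is pure.
By R9 (it is in state G, it is in category V): it is generalized.
By R8 (it is generalized): it is a constant expression.
By R7 (it is a constant expression, it may diverge): it is inlined.
By R1 (it is inlined, it is pure, it has attribute Q): it satisfies condition Y.
By R18 (it satisfies condition Y, it has attribute Q, it is a lambda): it has a polymorphic type.

Yes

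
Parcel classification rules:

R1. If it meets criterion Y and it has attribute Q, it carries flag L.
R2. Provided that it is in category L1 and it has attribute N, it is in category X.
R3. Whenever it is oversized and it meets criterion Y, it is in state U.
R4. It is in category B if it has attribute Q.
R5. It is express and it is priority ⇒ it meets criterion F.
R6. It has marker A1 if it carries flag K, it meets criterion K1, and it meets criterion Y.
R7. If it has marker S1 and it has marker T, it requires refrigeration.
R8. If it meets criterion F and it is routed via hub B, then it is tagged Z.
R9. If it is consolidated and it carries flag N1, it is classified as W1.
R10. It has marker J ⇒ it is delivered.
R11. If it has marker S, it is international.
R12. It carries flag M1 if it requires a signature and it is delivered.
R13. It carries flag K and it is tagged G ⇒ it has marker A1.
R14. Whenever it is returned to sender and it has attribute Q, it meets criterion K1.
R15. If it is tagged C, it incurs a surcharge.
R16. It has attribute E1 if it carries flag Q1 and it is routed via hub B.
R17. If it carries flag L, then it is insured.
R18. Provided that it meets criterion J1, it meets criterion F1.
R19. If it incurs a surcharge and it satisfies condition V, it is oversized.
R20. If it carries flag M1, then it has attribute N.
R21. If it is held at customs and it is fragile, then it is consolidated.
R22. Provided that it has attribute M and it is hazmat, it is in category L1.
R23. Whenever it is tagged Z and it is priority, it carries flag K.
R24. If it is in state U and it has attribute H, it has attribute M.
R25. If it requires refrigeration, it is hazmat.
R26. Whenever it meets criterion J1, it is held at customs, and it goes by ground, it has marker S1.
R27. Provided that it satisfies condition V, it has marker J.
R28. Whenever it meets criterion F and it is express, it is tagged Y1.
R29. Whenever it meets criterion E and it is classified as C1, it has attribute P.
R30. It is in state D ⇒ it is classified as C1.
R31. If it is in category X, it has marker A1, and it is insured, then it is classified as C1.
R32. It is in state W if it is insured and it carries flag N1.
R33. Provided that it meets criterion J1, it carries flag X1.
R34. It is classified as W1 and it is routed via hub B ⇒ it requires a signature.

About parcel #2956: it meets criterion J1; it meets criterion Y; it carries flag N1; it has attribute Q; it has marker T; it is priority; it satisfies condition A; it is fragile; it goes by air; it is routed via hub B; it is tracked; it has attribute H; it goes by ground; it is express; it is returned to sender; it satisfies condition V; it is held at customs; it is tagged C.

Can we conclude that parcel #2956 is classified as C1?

By R1 (it meets criterion Y, it has attribute Q): it carries flag L.
By R5 (it is express, it is priority): it meets criterion F.
By R8 (it meets criterion F, it is routed via hub B): it is tagged Z.
By R14 (it is returned to sender, it has attribute Q): it meets criterion K1.
By R15 (it is tagged C): it incurs a surcharge.
By R17 (it carries flag L): it is insured.
By R19 (it incurs a surcharge, it satisfies condition V): it is oversized.
By R21 (it is held at customs, it is fragile): it is consolidated.
By R23 (it is tagged Z, it is priority): it carries flag K.
By R26 (it meets criterion J1, it is held at customs, it goes by ground): it has marker S1.
By R27 (it satisfies condition V): it has marker J.
By R3 (it is oversized, it meets criterion Y): it is in state U.
By R6 (it carries flag K, it meets criterion K1, it meets criterion Y): it has marker A1.
By R7 (it has marker S1, it has marker T): it requires refrigeration.
By R9 (it is consolidated, it carries flag N1): it is classified as W1.
By R10 (it has marker J): it is delivered.
By R24 (it is in state U, it has attribute H): it has attribute M.
By R25 (it requires refrigeration): it is hazmat.
By R34 (it is classified as W1, it is routed via hub B): it requires a signature.
By R12 (it requires a signature, it is delivered): it carries flag M1.
By R20 (it carries flag M1): it has attribute N.
By R22 (it has attribute M, it is hazmat): it is in category L1.
By R2 (it is in category L1, it has attribute N): it is in category X.
By R31 (it is in category X, it has marker A1, it is insured): it is classified as C1.

Yes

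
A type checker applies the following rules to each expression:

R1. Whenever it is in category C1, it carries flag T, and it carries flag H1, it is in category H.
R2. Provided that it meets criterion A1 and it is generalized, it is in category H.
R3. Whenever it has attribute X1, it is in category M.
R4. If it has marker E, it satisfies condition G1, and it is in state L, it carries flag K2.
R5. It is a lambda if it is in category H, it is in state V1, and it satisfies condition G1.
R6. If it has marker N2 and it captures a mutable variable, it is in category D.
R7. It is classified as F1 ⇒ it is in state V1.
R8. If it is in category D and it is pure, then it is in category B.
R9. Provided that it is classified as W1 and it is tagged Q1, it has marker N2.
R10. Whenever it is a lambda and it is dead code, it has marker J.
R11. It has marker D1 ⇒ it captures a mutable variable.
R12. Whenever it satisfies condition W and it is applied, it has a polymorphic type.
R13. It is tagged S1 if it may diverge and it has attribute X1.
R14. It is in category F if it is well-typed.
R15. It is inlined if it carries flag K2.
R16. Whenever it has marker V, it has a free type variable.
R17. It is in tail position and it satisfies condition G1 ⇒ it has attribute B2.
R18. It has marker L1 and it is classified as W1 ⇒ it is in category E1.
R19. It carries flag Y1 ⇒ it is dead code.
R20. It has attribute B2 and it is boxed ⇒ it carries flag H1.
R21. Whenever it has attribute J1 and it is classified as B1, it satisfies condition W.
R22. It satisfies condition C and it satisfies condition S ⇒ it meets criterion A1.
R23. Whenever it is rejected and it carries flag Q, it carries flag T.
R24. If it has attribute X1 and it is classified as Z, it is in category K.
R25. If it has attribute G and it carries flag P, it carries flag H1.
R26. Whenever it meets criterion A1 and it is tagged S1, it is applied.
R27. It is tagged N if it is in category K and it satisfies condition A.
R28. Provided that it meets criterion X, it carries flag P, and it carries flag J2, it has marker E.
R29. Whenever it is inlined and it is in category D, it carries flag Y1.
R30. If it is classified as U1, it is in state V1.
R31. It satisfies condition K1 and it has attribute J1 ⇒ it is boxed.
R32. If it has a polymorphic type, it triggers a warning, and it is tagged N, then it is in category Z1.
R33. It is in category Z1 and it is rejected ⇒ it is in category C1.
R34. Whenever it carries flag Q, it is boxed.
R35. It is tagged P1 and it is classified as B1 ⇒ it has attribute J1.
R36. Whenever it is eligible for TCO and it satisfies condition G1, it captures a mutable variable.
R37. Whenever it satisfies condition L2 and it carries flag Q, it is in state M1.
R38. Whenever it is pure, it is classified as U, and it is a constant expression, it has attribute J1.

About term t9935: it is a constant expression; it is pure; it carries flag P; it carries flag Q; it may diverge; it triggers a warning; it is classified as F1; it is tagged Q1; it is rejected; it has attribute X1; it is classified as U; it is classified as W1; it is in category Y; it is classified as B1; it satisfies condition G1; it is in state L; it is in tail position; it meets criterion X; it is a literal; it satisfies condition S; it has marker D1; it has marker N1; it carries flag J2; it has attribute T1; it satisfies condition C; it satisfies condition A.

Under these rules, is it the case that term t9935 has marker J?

No

Forward chaining from the given facts derives: is in category M, is in state V1, has marker N2, captures a mutable variable, is tagged S1, has attribute B2, meets criterion A1, carries flag T, is applied, has marker E, is boxed, has attribute J1, carries flag K2, is in category D, is in category B, is inlined, carries flag H1, satisfies condition W, carries flag Y1, has a polymorphic type, is dead code.
The only rule concluding "it has marker J" is R10, which needs "it is a lambda"; that is never established.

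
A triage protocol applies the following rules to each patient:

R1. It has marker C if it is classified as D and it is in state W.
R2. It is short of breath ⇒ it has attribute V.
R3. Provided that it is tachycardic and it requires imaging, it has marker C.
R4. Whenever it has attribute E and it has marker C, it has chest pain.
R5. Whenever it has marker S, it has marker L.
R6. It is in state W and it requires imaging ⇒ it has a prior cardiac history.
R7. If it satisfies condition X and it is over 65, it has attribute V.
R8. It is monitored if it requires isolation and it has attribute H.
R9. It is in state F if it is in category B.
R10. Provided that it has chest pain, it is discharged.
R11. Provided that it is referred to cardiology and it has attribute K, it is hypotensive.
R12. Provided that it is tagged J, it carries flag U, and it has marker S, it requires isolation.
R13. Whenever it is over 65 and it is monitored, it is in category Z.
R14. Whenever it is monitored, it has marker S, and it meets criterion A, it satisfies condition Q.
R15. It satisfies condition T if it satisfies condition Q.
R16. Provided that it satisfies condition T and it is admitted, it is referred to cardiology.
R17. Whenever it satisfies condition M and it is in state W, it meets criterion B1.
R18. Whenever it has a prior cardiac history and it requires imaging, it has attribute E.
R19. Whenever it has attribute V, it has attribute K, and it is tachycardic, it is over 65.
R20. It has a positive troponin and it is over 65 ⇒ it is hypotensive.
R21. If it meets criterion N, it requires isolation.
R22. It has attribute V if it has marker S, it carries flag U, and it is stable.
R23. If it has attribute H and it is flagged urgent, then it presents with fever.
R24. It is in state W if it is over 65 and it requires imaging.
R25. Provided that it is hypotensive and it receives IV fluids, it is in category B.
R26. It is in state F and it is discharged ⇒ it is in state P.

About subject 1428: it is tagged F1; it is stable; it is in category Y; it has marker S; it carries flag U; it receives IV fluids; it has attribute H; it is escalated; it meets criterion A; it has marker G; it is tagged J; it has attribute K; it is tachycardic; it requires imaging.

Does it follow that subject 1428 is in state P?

No

Forward chaining from the given facts derives: has marker C, has marker L, requires isolation, has attribute V, is monitored, satisfies condition Q, satisfies condition T, is over 65, is in state W, has a prior cardiac history, is in category Z, has attribute E, has chest pain, is discharged.
The only rule concluding "it is in state P" is R26, which needs "it is in state F"; that is never established.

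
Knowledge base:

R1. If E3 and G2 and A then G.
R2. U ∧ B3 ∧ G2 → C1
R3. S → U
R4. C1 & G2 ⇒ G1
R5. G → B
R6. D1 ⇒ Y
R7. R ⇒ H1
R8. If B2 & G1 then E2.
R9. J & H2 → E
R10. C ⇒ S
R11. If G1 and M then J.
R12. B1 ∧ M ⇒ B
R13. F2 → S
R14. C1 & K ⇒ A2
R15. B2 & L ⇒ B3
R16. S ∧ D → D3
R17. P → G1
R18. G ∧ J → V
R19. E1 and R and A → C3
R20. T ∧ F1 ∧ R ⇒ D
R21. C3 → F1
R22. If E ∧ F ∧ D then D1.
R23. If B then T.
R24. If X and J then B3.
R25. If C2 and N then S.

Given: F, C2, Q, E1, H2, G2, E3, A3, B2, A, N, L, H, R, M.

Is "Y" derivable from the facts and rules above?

Yes

G  (by R1: E3, G2, A)
B  (by R5: G)
B3  (by R15: B2, L)
C3  (by R19: E1, R, A)
F1  (by R21: C3)
T  (by R23: B)
S  (by R25: C2, N)
U  (by R3: S)
D  (by R20: T, F1, R)
C1  (by R2: U, B3, G2)
G1  (by R4: C1, G2)
J  (by R11: G1, M)
E  (by R9: J, H2)
D1  (by R22: E, F, D)
Y  (by R6: D1)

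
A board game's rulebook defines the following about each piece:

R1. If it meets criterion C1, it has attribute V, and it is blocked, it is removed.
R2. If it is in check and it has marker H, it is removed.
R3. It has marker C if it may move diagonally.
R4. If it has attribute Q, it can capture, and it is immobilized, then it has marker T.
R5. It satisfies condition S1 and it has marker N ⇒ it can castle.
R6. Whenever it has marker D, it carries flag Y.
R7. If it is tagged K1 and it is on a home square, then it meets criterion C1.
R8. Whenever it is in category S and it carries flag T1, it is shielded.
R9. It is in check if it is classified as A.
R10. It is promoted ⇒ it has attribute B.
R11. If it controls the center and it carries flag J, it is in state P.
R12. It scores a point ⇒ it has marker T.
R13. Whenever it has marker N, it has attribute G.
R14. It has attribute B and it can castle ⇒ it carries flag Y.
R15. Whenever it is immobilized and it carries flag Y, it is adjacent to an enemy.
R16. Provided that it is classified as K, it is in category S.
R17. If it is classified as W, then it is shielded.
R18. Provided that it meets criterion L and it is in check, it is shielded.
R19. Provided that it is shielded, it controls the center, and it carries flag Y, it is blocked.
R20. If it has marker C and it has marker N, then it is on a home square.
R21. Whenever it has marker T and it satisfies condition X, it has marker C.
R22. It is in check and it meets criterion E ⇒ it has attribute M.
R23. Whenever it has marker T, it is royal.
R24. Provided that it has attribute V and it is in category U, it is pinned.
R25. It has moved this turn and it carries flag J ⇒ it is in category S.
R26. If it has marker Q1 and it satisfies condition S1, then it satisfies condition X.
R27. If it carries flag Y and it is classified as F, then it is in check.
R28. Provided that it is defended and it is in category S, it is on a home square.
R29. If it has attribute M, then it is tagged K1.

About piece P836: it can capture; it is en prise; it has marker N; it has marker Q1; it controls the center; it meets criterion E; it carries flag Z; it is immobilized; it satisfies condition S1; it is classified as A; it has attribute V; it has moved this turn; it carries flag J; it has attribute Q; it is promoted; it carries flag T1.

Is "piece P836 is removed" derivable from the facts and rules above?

By R4 (it has attribute Q, it can capture, it is immobilized): it has marker T.
By R5 (it satisfies condition S1, it has marker N): it can castle.
By R9 (it is classified as A): it is in check.
By R10 (it is promoted): it has attribute B.
By R14 (it has attribute B, it can castle): it carries flag Y.
By R22 (it is in check, it meets criterion E): it has attribute M.
By R25 (it has moved this turn, it carries flag J): it is in category S.
By R26 (it has marker Q1, it satisfies condition S1): it satisfies condition X.
By R29 (it has attribute M): it is tagged K1.
By R8 (it is in category S, it carries flag T1): it is shielded.
By R19 (it is shielded, it controls the center, it carries flag Y): it is blocked.
By R21 (it has marker T, it satisfies condition X): it has marker C.
By R20 (it has marker C, it has marker N): it is on a home square.
By R7 (it is tagged K1, it is on a home square): it meets criterion C1.
By R1 (it meets criterion C1, it has attribute V, it is blocked): it is removed.

Yes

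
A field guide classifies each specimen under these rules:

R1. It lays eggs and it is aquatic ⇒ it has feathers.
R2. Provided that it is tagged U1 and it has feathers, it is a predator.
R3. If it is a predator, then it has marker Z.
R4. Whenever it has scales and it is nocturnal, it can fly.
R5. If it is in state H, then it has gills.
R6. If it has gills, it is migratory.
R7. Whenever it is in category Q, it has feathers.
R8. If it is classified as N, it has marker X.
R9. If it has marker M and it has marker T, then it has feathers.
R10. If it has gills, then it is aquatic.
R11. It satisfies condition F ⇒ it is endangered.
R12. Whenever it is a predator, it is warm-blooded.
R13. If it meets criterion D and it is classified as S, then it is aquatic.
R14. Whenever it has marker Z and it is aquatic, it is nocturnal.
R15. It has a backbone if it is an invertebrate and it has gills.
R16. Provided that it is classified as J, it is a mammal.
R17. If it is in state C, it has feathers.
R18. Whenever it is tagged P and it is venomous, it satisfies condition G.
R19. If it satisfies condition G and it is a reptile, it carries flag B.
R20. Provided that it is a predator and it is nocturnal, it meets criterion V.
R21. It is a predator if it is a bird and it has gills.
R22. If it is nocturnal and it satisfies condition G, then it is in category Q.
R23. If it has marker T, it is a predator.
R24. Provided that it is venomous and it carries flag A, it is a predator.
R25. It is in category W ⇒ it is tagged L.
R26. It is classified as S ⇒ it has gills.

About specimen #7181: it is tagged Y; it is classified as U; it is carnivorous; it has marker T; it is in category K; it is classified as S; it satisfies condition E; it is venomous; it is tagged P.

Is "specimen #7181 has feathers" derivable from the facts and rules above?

By R18 (it is tagged P, it is venomous): it satisfies condition G.
By R23 (it has marker T): it is a predator.
By R26 (it is classified as S): it has gills.
By R3 (it is a predator): it has marker Z.
By R10 (it has gills): it is aquatic.
By R14 (it has marker Z, it is aquatic): it is nocturnal.
By R22 (it is nocturnal, it satisfies condition G): it is in category Q.
By R7 (it is in category Q): it has feathers.

Yes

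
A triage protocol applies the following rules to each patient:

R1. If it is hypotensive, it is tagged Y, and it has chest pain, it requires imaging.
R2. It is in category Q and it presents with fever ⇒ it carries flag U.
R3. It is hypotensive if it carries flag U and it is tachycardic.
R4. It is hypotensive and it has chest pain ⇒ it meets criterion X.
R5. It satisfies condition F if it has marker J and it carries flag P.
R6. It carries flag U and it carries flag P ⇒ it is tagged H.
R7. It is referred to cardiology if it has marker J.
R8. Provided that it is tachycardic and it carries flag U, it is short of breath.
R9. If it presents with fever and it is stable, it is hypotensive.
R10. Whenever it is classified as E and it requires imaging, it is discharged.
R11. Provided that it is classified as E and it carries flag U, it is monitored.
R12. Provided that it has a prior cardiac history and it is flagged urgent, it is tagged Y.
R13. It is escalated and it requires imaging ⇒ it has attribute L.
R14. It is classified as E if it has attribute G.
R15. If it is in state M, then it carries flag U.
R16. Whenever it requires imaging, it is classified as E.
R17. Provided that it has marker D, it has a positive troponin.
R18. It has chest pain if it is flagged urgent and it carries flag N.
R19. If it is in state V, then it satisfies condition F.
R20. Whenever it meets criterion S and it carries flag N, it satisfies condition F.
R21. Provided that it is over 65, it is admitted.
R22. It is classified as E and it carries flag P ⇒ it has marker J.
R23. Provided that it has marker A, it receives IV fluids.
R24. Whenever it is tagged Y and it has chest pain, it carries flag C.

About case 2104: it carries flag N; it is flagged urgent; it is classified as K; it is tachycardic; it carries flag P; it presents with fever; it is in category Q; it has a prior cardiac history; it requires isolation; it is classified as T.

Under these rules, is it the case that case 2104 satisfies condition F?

Yes

By R2 (it is in category Q, it presents with fever): it carries flag U.
By R3 (it carries flag U, it is tachycardic): it is hypotensive.
By R12 (it has a prior cardiac history, it is flagged urgent): it is tagged Y.
By R18 (it is flagged urgent, it carries flag N): it has chest pain.
By R1 (it is hypotensive, it is tagged Y, it has chest pain): it requires imaging.
By R16 (it requires imaging): it is classified as E.
By R22 (it is classified as E, it carries flag P): it has marker J.
By R5 (it has marker J, it carries flag P): it satisfies condition F.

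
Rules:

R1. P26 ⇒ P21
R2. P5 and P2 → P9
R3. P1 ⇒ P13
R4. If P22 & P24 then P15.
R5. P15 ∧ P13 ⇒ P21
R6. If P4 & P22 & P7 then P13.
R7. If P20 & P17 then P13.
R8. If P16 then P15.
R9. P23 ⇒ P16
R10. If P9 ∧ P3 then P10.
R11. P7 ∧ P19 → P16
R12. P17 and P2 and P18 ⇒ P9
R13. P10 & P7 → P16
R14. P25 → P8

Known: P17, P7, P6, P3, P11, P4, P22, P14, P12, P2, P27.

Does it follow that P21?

No

Forward chaining from the given facts derives: P13.
Rules concluding P21: R1 needs P26; R5 needs P15 — none of these are established.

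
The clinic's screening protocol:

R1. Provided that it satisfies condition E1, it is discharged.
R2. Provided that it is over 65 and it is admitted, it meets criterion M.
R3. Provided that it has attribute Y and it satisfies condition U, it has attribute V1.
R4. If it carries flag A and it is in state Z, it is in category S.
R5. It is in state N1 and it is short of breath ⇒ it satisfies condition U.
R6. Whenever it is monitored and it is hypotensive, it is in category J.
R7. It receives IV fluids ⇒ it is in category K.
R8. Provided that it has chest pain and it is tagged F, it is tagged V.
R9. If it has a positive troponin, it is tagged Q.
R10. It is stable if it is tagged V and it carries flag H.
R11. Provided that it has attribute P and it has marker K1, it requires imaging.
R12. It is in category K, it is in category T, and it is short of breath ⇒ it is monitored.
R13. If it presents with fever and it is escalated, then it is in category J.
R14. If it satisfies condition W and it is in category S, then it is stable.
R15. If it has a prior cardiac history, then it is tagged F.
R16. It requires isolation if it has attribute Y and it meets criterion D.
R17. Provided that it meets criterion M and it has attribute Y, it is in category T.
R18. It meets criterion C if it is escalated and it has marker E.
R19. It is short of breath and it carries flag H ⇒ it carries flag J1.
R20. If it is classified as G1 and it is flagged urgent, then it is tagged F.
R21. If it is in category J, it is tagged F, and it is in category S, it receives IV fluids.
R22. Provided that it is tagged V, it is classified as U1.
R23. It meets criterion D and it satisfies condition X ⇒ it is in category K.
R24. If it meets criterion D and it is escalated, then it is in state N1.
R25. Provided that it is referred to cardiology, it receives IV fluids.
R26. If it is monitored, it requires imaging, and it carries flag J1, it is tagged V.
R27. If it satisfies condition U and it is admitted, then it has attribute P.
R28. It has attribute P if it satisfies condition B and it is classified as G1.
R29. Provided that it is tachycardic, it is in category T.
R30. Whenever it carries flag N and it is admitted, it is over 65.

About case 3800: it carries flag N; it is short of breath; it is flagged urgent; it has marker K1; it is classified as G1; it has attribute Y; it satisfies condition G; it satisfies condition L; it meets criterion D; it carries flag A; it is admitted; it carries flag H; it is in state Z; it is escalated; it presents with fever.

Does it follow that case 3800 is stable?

By R4 (it carries flag A, it is in state Z): it is in category S.
By R13 (it presents with fever, it is escalated): it is in category J.
By R19 (it is short of breath, it carries flag H): it carries flag J1.
By R20 (it is classified as G1, it is flagged urgent): it is tagged F.
By R21 (it is in category J, it is tagged F, it is in category S): it receives IV fluids.
By R24 (it meets criterion D, it is escalated): it is in state N1.
By R30 (it carries flag N, it is admitted): it is over 65.
By R2 (it is over 65, it is admitted): it meets criterion M.
By R5 (it is in state N1, it is short of breath): it satisfies condition U.
By R7 (it receives IV fluids): it is in category K.
By R17 (it meets criterion M, it has attribute Y): it is in category T.
By R27 (it satisfies condition U, it is admitted): it has attribute P.
By R11 (it has attribute P, it has marker K1): it requires imaging.
By R12 (it is in category K, it is in category T, it is short of breath): it is monitored.
By R26 (it is monitored, it requires imaging, it carries flag J1): it is tagged V.
By R10 (it is tagged V, it carries flag H): it is stable.

Yes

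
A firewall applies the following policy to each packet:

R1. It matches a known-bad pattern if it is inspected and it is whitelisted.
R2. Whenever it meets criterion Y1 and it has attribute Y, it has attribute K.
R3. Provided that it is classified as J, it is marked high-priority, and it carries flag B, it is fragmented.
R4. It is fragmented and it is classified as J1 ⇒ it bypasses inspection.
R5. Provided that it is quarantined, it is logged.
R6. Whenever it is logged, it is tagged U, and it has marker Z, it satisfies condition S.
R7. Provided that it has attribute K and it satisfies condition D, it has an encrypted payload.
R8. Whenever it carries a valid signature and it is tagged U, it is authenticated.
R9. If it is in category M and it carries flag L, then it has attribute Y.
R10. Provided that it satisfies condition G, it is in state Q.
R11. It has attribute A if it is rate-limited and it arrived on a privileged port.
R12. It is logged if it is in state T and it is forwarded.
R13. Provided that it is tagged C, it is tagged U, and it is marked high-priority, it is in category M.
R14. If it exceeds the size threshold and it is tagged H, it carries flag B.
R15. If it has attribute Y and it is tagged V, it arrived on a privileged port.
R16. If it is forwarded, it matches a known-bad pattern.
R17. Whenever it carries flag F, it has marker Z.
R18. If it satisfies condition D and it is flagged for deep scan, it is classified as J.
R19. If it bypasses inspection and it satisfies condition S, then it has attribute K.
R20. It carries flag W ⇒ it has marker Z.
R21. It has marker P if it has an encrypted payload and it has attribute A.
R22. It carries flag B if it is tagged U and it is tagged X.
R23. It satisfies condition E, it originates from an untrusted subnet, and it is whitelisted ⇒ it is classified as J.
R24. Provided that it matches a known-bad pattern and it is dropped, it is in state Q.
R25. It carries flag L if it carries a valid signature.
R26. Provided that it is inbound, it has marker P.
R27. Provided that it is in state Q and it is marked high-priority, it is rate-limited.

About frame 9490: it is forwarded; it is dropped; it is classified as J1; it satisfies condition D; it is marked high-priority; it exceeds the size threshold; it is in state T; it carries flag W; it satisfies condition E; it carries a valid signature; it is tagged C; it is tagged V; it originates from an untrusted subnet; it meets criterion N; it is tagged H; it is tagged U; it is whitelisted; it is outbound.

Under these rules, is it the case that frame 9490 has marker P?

Yes

By R12 (it is in state T, it is forwarded): it is logged.
By R13 (it is tagged C, it is tagged U, it is marked high-priority): it is in category M.
By R14 (it exceeds the size threshold, it is tagged H): it carries flag B.
By R16 (it is forwarded): it matches a known-bad pattern.
By R20 (it carries flag W): it has marker Z.
By R23 (it satisfies condition E, it originates from an untrusted subnet, it is whitelisted): it is classified as J.
By R24 (it matches a known-bad pattern, it is dropped): it is in state Q.
By R25 (it carries a valid signature): it carries flag L.
By R27 (it is in state Q, it is marked high-priority): it is rate-limited.
By R3 (it is classified as J, it is marked high-priority, it carries flag B): it is fragmented.
By R4 (it is fragmented, it is classified as J1): it bypasses inspection.
By R6 (it is logged, it is tagged U, it has marker Z): it satisfies condition S.
By R9 (it is in category M, it carries flag L): it has attribute Y.
By R15 (it has attribute Y, it is tagged V): it arrived on a privileged port.
By R19 (it bypasses inspection, it satisfies condition S): it has attribute K.
By R7 (it has attribute K, it satisfies condition D): it has an encrypted payload.
By R11 (it is rate-limited, it arrived on a privileged port): it has attribute A.
By R21 (it has an encrypted payload, it has attribute A): it has marker P.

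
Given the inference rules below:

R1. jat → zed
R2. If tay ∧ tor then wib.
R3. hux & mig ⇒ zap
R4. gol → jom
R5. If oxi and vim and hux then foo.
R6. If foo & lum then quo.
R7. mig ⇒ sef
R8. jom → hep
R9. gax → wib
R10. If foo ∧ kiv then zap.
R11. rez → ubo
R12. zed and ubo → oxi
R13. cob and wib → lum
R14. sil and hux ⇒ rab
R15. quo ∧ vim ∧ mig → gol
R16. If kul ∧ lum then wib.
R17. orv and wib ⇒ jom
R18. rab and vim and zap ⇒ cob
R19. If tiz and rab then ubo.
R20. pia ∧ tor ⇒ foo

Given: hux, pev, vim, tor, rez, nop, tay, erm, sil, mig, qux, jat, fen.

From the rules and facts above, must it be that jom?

Yes

zed  (by R1: jat)
wib  (by R2: tay, tor)
zap  (by R3: hux, mig)
ubo  (by R11: rez)
oxi  (by R12: zed, ubo)
rab  (by R14: sil, hux)
cob  (by R18: rab, vim, zap)
foo  (by R5: oxi, vim, hux)
lum  (by R13: cob, wib)
quo  (by R6: foo, lum)
gol  (by R15: quo, vim, mig)
jom  (by R4: gol)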